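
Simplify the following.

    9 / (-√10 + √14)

(9*√10 + 9*√14)/4

Multiply numerator and denominator by √10 + √14.
Denominator becomes 4; numerator becomes 9*√10 + 9*√14.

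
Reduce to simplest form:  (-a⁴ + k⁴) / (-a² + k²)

a² + k²

-a⁴ + k⁴ factors as -(a - k)*(a + k)*(a² + k²).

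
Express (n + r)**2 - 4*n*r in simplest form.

(n - r)**2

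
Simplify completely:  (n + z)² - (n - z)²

4*n*z

Binomially expand both and collect terms in n, z.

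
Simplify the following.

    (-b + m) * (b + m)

Pair the conjugate factors: (m+b)(m-b) = -b^2 + m^2.

-b^2 + m^2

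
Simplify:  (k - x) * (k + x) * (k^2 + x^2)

Pair the conjugate factors: (k+x)(k-x) = k^2 - x^2, then repeat with the next factor.

k^4 - x^4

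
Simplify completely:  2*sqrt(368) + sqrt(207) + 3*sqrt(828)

2*sqrt(368) = 8*sqrt(23); sqrt(207) = 3*sqrt(23); 3*sqrt(828) = 18*sqrt(23)
Combine: (8 + 3 + 18)·sqrt(23) = 29*sqrt(23)

29*sqrt(23)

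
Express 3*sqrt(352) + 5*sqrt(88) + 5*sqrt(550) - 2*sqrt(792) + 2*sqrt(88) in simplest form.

3*sqrt(352) = 12*sqrt(22); 5*sqrt(88) = 10*sqrt(22); 5*sqrt(550) = 25*sqrt(22); 2*sqrt(792) = 12*sqrt(22); 2*sqrt(88) = 4*sqrt(22)
Combine: (12 + 10 + 25 - 12 + 4)·sqrt(22) = 39*sqrt(22)

39*sqrt(22)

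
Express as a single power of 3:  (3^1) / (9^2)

3^1 = 3^1; 9^2 = 3^4
Combine exponents: 3^(-3)

3^(-3)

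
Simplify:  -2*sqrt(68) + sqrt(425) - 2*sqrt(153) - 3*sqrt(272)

2*sqrt(68) = 4*sqrt(17); sqrt(425) = 5*sqrt(17); 2*sqrt(153) = 6*sqrt(17); 3*sqrt(272) = 12*sqrt(17)
Combine: (-4 + 5 - 6 - 12)·sqrt(17) = -17*sqrt(17)

-17*sqrt(17)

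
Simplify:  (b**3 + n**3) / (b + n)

b**2 - b*n + n**2

Apply the sum-of-cubes factorisation and cancel (b + n).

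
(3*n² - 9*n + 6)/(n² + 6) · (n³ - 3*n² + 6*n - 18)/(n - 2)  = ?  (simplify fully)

3*n² - 12*n + 9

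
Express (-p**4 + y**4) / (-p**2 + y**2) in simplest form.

p**2 + y**2

-p**4 + y**4 factors as (-p + y)*(p + y)*(p**2 + y**2).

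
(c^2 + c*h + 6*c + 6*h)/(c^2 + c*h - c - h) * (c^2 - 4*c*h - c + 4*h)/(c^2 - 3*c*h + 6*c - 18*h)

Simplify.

(c - 4*h)/(c - 3*h)

Factor: c^2 + c*h + 6*c + 6*h = (c + h)*(c + 6);  c^2 + c*h - c - h = (c + h)*(c - 1);  c^2 - 4*c*h - c + 4*h = (c - 1)*(c - 4*h);  c^2 - 3*c*h + 6*c - 18*h = (c - 3*h)*(c + 6)
Cancel the common factors (c - 1), (c + 6), (c + h).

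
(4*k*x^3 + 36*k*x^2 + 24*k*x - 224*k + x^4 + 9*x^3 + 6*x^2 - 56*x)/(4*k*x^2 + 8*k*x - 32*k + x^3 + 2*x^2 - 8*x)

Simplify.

x + 7

Factor: 4*k*x^3 + 36*k*x^2 + 24*k*x - 224*k + x^4 + 9*x^3 + 6*x^2 - 56*x = (x + 4)*(x + 7)*(x - 2)*(4*k + x);  4*k*x^2 + 8*k*x - 32*k + x^3 + 2*x^2 - 8*x = (x + 4)*(x - 2)*(4*k + x)
Cancel the common factors (x + 4), (x - 2), (4*k + x).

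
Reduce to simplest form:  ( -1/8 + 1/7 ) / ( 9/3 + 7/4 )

1/266

Numerator: -1/8 + 1/7 = 1/56
Denominator: 9/3 + 7/4 = 19/4
Divide: (1/56) · (4/19) = 1/266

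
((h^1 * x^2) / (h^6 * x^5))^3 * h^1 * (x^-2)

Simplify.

1/(h^14*x^11)

Inside the bracket: (h^-5) * (x^-3)
Raise to the power 3: (h^-15) * (x^-9)
Multiply by h^1 * (x^-2): add exponents.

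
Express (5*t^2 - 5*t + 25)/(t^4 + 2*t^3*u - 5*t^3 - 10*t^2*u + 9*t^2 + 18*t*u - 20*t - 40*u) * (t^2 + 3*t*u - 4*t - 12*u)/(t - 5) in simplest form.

Factor: 5*t^2 - 5*t + 25 = 5*(t^2 - t + 5);  t^4 + 2*t^3*u - 5*t^3 - 10*t^2*u + 9*t^2 + 18*t*u - 20*t - 40*u = (t^2 - t + 5)*(t + 2*u)*(t - 4);  t^2 + 3*t*u - 4*t - 12*u = (t + 3*u)*(t - 4)
Cancel the common factors (t^2 - t + 5), (t - 4).

(5*t + 15*u)/(t^2 + 2*t*u - 5*t - 10*u)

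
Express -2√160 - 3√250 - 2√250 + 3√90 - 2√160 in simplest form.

-32*√10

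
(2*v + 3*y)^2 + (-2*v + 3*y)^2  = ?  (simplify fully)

8*v^2 + 18*y^2

Binomially expand both and collect terms in (3*y), (2*v).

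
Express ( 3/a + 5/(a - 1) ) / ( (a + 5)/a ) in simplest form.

Numerator: 3/a + 5/(a - 1) = (8*a - 3)/(a**2 - a)
Denominator: (a + 5)/a = (a + 5)/a
Divide: ((8*a - 3)/(a**2 - a)) · (a/(a + 5)) = (8*a - 3)/(a**2 + 4*a - 5)

(8*a - 3)/(a**2 + 4*a - 5)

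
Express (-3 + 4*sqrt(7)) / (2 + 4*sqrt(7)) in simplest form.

Multiply numerator and denominator by -4*sqrt(7) + 2.
Denominator becomes -108; numerator becomes -118 + 20*sqrt(7).

(-10*sqrt(7) + 59)/54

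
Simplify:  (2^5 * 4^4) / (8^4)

2^5 = 2^5; 4^4 = 2^8; 8^4 = 2^12
Combine exponents: 2^1

2^1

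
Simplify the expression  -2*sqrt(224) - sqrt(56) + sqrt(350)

2*sqrt(224) = 8*sqrt(14); sqrt(56) = 2*sqrt(14); sqrt(350) = 5*sqrt(14)
Combine: (-8 - 2 + 5)·sqrt(14) = -5*sqrt(14)

-5*sqrt(14)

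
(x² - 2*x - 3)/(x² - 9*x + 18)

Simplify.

(x + 1)/(x - 6)

Factor: x² - 2*x - 3 = (x + 1)·(x - 3);  x² - 9*x + 18 = (x - 6)·(x - 3)
Cancel the common factor (x - 3).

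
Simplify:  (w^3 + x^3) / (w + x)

w^2 - w*x + x^2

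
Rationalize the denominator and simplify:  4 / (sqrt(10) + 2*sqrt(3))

Multiply numerator and denominator by -2*sqrt(3) + sqrt(10).
Denominator becomes -2; numerator becomes -8*sqrt(3) + 4*sqrt(10).

-2*sqrt(10) + 4*sqrt(3)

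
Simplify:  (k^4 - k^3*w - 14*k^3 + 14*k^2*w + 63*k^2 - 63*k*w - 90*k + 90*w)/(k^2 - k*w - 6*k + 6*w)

Factor: k^4 - k^3*w - 14*k^3 + 14*k^2*w + 63*k^2 - 63*k*w - 90*k + 90*w = (k - w)*(k - 6)*(k - 3)*(k - 5);  k^2 - k*w - 6*k + 6*w = (k - 6)*(k - w)
Cancel the common factors (k - w), (k - 6).

k^2 - 8*k + 15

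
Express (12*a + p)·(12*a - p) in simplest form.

Difference of squares with P = 12*a, Q = p.

144*a² - p²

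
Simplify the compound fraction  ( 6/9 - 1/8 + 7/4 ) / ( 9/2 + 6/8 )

Numerator: 6/9 - 1/8 + 7/4 = 55/24
Denominator: 9/2 + 6/8 = 21/4
Divide: (55/24) · (4/21) = 55/126

55/126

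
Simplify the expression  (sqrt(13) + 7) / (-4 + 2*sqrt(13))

(3 + sqrt(13))/2

Multiply numerator and denominator by -2*sqrt(13) - 4.
Denominator becomes -36; numerator becomes -18*sqrt(13) - 54.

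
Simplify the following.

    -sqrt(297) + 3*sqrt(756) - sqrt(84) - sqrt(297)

-6*sqrt(33) + 16*sqrt(21)

sqrt(297) = 3*sqrt(33); 3*sqrt(756) = 18*sqrt(21); sqrt(84) = 2*sqrt(21); sqrt(297) = 3*sqrt(33)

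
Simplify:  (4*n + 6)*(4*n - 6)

16*n^2 - 36

Difference of squares with P = 4*n, Q = 6.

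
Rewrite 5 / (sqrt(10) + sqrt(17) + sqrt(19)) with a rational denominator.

Group as (sqrt(17) + sqrt(19)) + sqrt(10); multiply by (sqrt(17) + sqrt(19)) - sqrt(10), then rationalise the remaining surd.

(-5*sqrt(3230) + 20*sqrt(19) + 30*sqrt(17) + 65*sqrt(10))/308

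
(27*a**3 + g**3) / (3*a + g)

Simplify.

Apply the sum-of-cubes factorisation and cancel (3*a + g).

9*a**2 - 3*a*g + g**2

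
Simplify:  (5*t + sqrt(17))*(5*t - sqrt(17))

25*t**2 - 17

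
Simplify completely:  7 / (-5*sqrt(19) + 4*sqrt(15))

Multiply numerator and denominator by 4*sqrt(15) + 5*sqrt(19).
Denominator becomes -235; numerator becomes 28*sqrt(15) + 35*sqrt(19).

(-35*sqrt(19) - 28*sqrt(15))/235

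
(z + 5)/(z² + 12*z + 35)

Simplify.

1/(z + 7)

Factor: z² + 12*z + 35 = (z + 5)·(z + 7)
Cancel the common factor (z + 5).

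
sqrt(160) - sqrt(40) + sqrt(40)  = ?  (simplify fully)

4*sqrt(10)

sqrt(160) = 4*sqrt(10); sqrt(40) = 2*sqrt(10); sqrt(40) = 2*sqrt(10)
Combine: (4 - 2 + 2)·sqrt(10) = 4*sqrt(10)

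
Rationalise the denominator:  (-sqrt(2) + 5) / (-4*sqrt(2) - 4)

(-6*sqrt(2) + 7)/4

Multiply numerator and denominator by -4 + 4*sqrt(2).
Denominator becomes -16; numerator becomes -28 + 24*sqrt(2).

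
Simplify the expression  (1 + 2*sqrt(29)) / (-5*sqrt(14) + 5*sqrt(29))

Multiply numerator and denominator by 5*sqrt(14) + 5*sqrt(29).
Denominator becomes 375; numerator becomes 5*sqrt(14) + 5*sqrt(29) + 10*sqrt(406) + 290.

(sqrt(14) + sqrt(29) + 2*sqrt(406) + 58)/75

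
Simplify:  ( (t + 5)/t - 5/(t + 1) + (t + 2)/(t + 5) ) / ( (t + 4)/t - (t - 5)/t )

Numerator: (t + 5)/t - 5/(t + 1) + (t + 2)/(t + 5) = (2*t**3 + 9*t**2 + 12*t + 25)/(t**3 + 6*t**2 + 5*t)
Denominator: (t + 4)/t - (t - 5)/t = 9/t
Divide: ((2*t**3 + 9*t**2 + 12*t + 25)/(t**3 + 6*t**2 + 5*t)) · (t/9) = (2*t**3 + 9*t**2 + 12*t + 25)/(9*t**2 + 54*t + 45)

(2*t**3 + 9*t**2 + 12*t + 25)/(9*t**2 + 54*t + 45)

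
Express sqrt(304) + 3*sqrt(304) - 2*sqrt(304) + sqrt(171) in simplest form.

11*sqrt(19)

sqrt(304) = 4*sqrt(19); 3*sqrt(304) = 12*sqrt(19); 2*sqrt(304) = 8*sqrt(19); sqrt(171) = 3*sqrt(19)
Combine: (4 + 12 - 8 + 3)·sqrt(19) = 11*sqrt(19)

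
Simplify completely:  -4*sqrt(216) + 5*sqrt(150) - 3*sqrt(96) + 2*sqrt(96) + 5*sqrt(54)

12*sqrt(6)

4*sqrt(216) = 24*sqrt(6); 5*sqrt(150) = 25*sqrt(6); 3*sqrt(96) = 12*sqrt(6); 2*sqrt(96) = 8*sqrt(6); 5*sqrt(54) = 15*sqrt(6)
Combine: (-24 + 25 - 12 + 8 + 15)·sqrt(6) = 12*sqrt(6)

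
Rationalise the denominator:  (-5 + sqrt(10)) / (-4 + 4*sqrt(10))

Multiply numerator and denominator by -4*sqrt(10) - 4.
Denominator becomes -144; numerator becomes -20 + 16*sqrt(10).

(-4*sqrt(10) + 5)/36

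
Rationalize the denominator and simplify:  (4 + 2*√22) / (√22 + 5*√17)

Multiply numerator and denominator by -5*√17 + √22.
Denominator becomes -403; numerator becomes -10*√374 - 20*√17 + 4*√22 + 44.

(-44 - 4*√22 + 20*√17 + 10*√374)/403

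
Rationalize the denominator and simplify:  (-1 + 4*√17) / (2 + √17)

(-9*√17 + 70)/13

Multiply numerator and denominator by -√17 + 2.
Denominator becomes -13; numerator becomes -70 + 9*√17.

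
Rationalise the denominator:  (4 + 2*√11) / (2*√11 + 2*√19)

Multiply numerator and denominator by -2*√19 + 2*√11.
Denominator becomes -32; numerator becomes -4*√209 - 8*√19 + 8*√11 + 44.

(-11 - 2*√11 + 2*√19 + √209)/8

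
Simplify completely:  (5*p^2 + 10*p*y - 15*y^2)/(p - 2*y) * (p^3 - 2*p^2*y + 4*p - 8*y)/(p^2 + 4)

5*p^2 + 10*p*y - 15*y^2

Factor: 5*p^2 + 10*p*y - 15*y^2 = 5*(p + 3*y)*(p - y);  p^3 - 2*p^2*y + 4*p - 8*y = (p^2 + 4)*(p - 2*y)
Cancel the common factors (p^2 + 4), (p - 2*y).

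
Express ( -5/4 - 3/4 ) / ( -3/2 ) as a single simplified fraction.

4/3

Numerator: -5/4 - 3/4 = -2
Denominator: -3/2 = -3/2
Divide: (-2) · (-2/3) = 4/3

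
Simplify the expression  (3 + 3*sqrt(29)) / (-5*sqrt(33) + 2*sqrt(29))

Multiply numerator and denominator by 2*sqrt(29) + 5*sqrt(33).
Denominator becomes -709; numerator becomes 6*sqrt(29) + 15*sqrt(33) + 174 + 15*sqrt(957).

(-15*sqrt(957) - 174 - 15*sqrt(33) - 6*sqrt(29))/709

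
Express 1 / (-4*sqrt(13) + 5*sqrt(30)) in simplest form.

Multiply numerator and denominator by 4*sqrt(13) + 5*sqrt(30).
Denominator becomes 542; numerator becomes 4*sqrt(13) + 5*sqrt(30).

(4*sqrt(13) + 5*sqrt(30))/542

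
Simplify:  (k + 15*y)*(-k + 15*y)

(15*y)^2 - (k)^2 = -k^2 + 225*y^2.

-k^2 + 225*y^2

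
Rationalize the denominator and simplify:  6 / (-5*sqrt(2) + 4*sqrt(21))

(15*sqrt(2) + 12*sqrt(21))/143

Multiply numerator and denominator by 5*sqrt(2) + 4*sqrt(21).
Denominator becomes 286; numerator becomes 30*sqrt(2) + 24*sqrt(21).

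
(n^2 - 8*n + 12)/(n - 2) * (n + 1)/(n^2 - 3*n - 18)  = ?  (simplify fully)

(n + 1)/(n + 3)

Factor: n^2 - 8*n + 12 = (n - 6)*(n - 2);  n^2 - 3*n - 18 = (n - 6)*(n + 3)
Cancel the common factors (n - 2), (n - 6).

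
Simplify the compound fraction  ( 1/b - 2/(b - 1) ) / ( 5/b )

Numerator: 1/b - 2/(b - 1) = (-b - 1)/(b² - b)
Denominator: 5/b = 5/b
Divide: ((-b - 1)/(b² - b)) · (b/5) = (-b - 1)/(5*b - 5)

(-b - 1)/(5*b - 5)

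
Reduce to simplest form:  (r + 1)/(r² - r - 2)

1/(r - 2)

Factor: r² - r - 2 = (r + 1)·(r - 2)
Cancel the common factor (r + 1).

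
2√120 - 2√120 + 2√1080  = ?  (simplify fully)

2√120 = 4*√30; 2√120 = 4*√30; 2√1080 = 12*√30
Combine: (4 - 4 + 12)·√30 = 12*√30

12*√30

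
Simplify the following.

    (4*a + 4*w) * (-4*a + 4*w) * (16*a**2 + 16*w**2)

Telescope via difference of squares: ((4*w)+(4*a))((4*w)-(4*a)) = -16*a**2 + 16*w**2, then repeat with the next factor.

-256*a**4 + 256*w**4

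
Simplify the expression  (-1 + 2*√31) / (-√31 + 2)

(-20 - √31)/9

Multiply numerator and denominator by 2 + √31.
Denominator becomes -27; numerator becomes 3*√31 + 60.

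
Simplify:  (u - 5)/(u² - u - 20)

Factor: u² - u - 20 = (u - 5)·(u + 4)
Cancel the common factor (u - 5).

1/(u + 4)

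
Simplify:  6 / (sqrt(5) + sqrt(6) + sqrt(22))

Group as (sqrt(5) + sqrt(6)) + sqrt(22); multiply by (sqrt(5) + sqrt(6)) - sqrt(22), then rationalise the remaining surd.

-126*sqrt(6) - 138*sqrt(5) + 24*sqrt(165) + 66*sqrt(22)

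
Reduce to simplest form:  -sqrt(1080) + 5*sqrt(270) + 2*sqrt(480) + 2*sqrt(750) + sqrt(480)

sqrt(1080) = 6*sqrt(30); 5*sqrt(270) = 15*sqrt(30); 2*sqrt(480) = 8*sqrt(30); 2*sqrt(750) = 10*sqrt(30); sqrt(480) = 4*sqrt(30)
Combine: (-6 + 15 + 8 + 10 + 4)·sqrt(30) = 31*sqrt(30)

31*sqrt(30)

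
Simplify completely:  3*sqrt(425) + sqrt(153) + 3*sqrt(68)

24*sqrt(17)

3*sqrt(425) = 15*sqrt(17); sqrt(153) = 3*sqrt(17); 3*sqrt(68) = 6*sqrt(17)
Combine: (15 + 3 + 6)·sqrt(17) = 24*sqrt(17)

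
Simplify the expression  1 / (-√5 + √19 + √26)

Group as (√19 + √26) - √5; multiply by (√19 + √26) + √5, then rationalise the remaining surd.

(-20*√5 - √26 + 6*√19 + √2470)/188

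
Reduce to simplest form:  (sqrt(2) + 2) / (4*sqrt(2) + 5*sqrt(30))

(-4*sqrt(2) - 4 + 5*sqrt(15) + 5*sqrt(30))/359

Multiply numerator and denominator by -5*sqrt(30) + 4*sqrt(2).
Denominator becomes -718; numerator becomes -10*sqrt(30) - 10*sqrt(15) + 8 + 8*sqrt(2).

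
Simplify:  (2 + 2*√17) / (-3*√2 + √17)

Multiply numerator and denominator by √17 + 3*√2.
Denominator becomes -1; numerator becomes 2*√17 + 6*√2 + 34 + 6*√34.

-6*√34 - 34 - 6*√2 - 2*√17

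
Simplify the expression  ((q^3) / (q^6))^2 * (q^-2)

Inside the bracket: (q^-3)
Raise to the power 2: (q^-6)
Multiply by (q^-2): add exponents.

q^(-8)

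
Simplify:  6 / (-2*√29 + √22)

Multiply numerator and denominator by √22 + 2*√29.
Denominator becomes -94; numerator becomes 6*√22 + 12*√29.

(-6*√29 - 3*√22)/47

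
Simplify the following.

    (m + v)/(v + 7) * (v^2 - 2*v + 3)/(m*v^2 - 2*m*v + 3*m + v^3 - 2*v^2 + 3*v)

Factor: m*v^2 - 2*m*v + 3*m + v^3 - 2*v^2 + 3*v = (m + v)*(v^2 - 2*v + 3)
Cancel the common factors (v^2 - 2*v + 3), (m + v).

1/(v + 7)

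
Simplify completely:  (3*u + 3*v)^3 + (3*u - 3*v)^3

Write as f((3*u),(3*v)) + f((3*u),-(3*v)) and expand.

54*u*(u^2 + 3*v^2)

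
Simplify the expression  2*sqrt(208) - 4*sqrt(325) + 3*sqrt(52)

-6*sqrt(13)

2*sqrt(208) = 8*sqrt(13); 4*sqrt(325) = 20*sqrt(13); 3*sqrt(52) = 6*sqrt(13)
Combine: (8 - 20 + 6)·sqrt(13) = -6*sqrt(13)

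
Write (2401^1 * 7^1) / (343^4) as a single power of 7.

7^(-7)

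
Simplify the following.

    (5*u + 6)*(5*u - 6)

25*u^2 - 36

Difference of squares with P = 5*u, Q = 6.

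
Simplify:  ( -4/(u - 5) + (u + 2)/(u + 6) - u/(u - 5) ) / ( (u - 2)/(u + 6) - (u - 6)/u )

(13*u^2 + 34*u)/(2*u^2 - 46*u + 180)

Numerator: -4/(u - 5) + (u + 2)/(u + 6) - u/(u - 5) = (-13*u - 34)/(u^2 + u - 30)
Denominator: (u - 2)/(u + 6) - (u - 6)/u = (-2*u + 36)/(u^2 + 6*u)
Divide: ((-13*u - 34)/(u^2 + u - 30)) · ((u^2 + 6*u)/(-2*u + 36)) = (13*u^2 + 34*u)/(2*u^2 - 46*u + 180)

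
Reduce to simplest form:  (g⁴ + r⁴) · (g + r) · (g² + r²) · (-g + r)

Pair the conjugate factors: (r+g)(r-g) = -g² + r², then repeat with the next factor.

-g⁸ + r⁸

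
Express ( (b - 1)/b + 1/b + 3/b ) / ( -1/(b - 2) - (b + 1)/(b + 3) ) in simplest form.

Numerator: (b - 1)/b + 1/b + 3/b = (b + 3)/b
Denominator: -1/(b - 2) - (b + 1)/(b + 3) = (-b² - 1)/(b² + b - 6)
Divide: ((b + 3)/b) · ((b² + b - 6)/(-b² - 1)) = (-b³ - 4*b² + 3*b + 18)/(b³ + b)

(-b³ - 4*b² + 3*b + 18)/(b³ + b)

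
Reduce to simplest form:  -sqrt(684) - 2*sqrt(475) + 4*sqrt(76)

sqrt(684) = 6*sqrt(19); 2*sqrt(475) = 10*sqrt(19); 4*sqrt(76) = 8*sqrt(19)
Combine: (-6 - 10 + 8)·sqrt(19) = -8*sqrt(19)

-8*sqrt(19)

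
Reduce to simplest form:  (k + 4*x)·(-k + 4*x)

-k² + 16*x²

Difference of squares with P = 4*x, Q = k.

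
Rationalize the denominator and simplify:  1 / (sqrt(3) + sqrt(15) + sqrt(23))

(-6*sqrt(115) - 5*sqrt(23) + 11*sqrt(15) + 35*sqrt(3))/155

Group as (sqrt(3) + sqrt(23)) + sqrt(15); multiply by (sqrt(3) + sqrt(23)) - sqrt(15), then rationalise the remaining surd.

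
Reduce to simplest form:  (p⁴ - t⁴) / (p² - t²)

p² + t²

Difference of fourth powers: factor out (p² - t²).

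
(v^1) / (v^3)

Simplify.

v^(-2)

Quotient: (v^-2)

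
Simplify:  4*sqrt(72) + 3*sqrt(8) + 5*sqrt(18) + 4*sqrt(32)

61*sqrt(2)

4*sqrt(72) = 24*sqrt(2); 3*sqrt(8) = 6*sqrt(2); 5*sqrt(18) = 15*sqrt(2); 4*sqrt(32) = 16*sqrt(2)
Combine: (24 + 6 + 15 + 16)·sqrt(2) = 61*sqrt(2)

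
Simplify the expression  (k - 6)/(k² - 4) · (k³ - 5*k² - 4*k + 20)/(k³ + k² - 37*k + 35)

(k - 6)/(k² + 6*k - 7)

Factor: k² - 4 = (k + 2)·(k - 2);  k³ - 5*k² - 4*k + 20 = (k - 5)·(k - 2)·(k + 2);  k³ + k² - 37*k + 35 = (k + 7)·(k - 5)·(k - 1)
Cancel the common factors (k - 2), (k - 5), (k + 2).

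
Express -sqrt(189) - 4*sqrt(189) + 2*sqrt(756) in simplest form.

-3*sqrt(21)

sqrt(189) = 3*sqrt(21); 4*sqrt(189) = 12*sqrt(21); 2*sqrt(756) = 12*sqrt(21)
Combine: (-3 - 12 + 12)·sqrt(21) = -3*sqrt(21)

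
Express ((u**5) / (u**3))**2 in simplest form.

Inside the bracket: u**2
Raise to the power 2: u**4

u**4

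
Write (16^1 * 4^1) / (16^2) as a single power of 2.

16^1 = 2^4; 4^1 = 2^2; 16^2 = 2^8
Combine exponents: 2^(-2)

2^(-2)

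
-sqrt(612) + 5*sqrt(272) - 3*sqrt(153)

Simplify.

5*sqrt(17)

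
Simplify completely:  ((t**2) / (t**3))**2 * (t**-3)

Inside the bracket: (t**-1)
Raise to the power 2: (t**-2)
Multiply by (t**-3): add exponents.

t**(-5)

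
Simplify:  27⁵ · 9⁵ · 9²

3^29

27⁵ = 3^15; 9⁵ = 3^10; 9² = 3^4
Combine exponents: 3^29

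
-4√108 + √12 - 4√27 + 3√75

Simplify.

-19*√3

4√108 = 24*√3; √12 = 2*√3; 4√27 = 12*√3; 3√75 = 15*√3
Combine: (-24 + 2 - 12 + 15)·√3 = -19*√3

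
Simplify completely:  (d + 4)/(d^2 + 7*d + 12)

Factor: d^2 + 7*d + 12 = (d + 4)*(d + 3)
Cancel the common factor (d + 4).

1/(d + 3)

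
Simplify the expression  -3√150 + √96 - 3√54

3√150 = 15*√6; √96 = 4*√6; 3√54 = 9*√6
Combine: (-15 + 4 - 9)·√6 = -20*√6

-20*√6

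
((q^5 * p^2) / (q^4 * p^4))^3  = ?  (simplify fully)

Inside the bracket: q^1 * (p^-2)
Raise to the power 3: q^3 * (p^-6)

q^3/p^6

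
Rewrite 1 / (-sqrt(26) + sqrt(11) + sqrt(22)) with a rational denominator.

(-7*sqrt(26) + 15*sqrt(22) + 37*sqrt(11) + 44*sqrt(13))/919

Group as (sqrt(11) + sqrt(22)) - sqrt(26); multiply by (sqrt(11) + sqrt(22)) + sqrt(26), then rationalise the remaining surd.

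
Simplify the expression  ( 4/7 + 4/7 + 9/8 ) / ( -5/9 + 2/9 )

-381/56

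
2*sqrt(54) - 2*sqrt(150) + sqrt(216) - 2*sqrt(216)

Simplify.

-10*sqrt(6)

2*sqrt(54) = 6*sqrt(6); 2*sqrt(150) = 10*sqrt(6); sqrt(216) = 6*sqrt(6); 2*sqrt(216) = 12*sqrt(6)
Combine: (6 - 10 + 6 - 12)·sqrt(6) = -10*sqrt(6)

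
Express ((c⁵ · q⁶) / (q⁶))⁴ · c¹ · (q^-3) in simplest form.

c^21/q³

Inside the bracket: c⁵
Raise to the power 4: c^20
Multiply by c¹ · (q^-3): add exponents.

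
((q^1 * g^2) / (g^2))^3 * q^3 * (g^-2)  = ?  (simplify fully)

Inside the bracket: q^1
Raise to the power 3: q^3
Multiply by q^3 * (g^-2): add exponents.

q^6/g^2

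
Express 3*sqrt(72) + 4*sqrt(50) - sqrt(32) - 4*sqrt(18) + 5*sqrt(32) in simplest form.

3*sqrt(72) = 18*sqrt(2); 4*sqrt(50) = 20*sqrt(2); sqrt(32) = 4*sqrt(2); 4*sqrt(18) = 12*sqrt(2); 5*sqrt(32) = 20*sqrt(2)
Combine: (18 + 20 - 4 - 12 + 20)·sqrt(2) = 42*sqrt(2)

42*sqrt(2)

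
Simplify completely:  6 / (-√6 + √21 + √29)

(-66*√6 - 3*√29 + 21*√21 + 9*√406)/125

Group as (√21 + √29) - √6; multiply by (√21 + √29) + √6, then rationalise the remaining surd.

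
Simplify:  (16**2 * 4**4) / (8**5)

2**1

16**2 = 2**8; 4**4 = 2**8; 8**5 = 2**15
Combine exponents: 2**1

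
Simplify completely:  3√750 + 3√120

3√750 = 15*√30; 3√120 = 6*√30
Combine: (15 + 6)·√30 = 21*√30

21*√30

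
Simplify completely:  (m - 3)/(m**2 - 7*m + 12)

1/(m - 4)

Factor: m**2 - 7*m + 12 = (m - 4)*(m - 3)
Cancel the common factor (m - 3).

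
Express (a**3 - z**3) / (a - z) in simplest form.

a**3 - z**3 = (a - z)(a**2 + a*z + z**2).

a**2 + a*z + z**2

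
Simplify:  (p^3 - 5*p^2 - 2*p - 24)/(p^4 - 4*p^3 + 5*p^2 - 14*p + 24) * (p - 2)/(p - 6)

Factor: p^3 - 5*p^2 - 2*p - 24 = (p - 6)*(p^2 + p + 4);  p^4 - 4*p^3 + 5*p^2 - 14*p + 24 = (p - 2)*(p^2 + p + 4)*(p - 3)
Cancel the common factors (p^2 + p + 4), (p - 2), (p - 6).

1/(p - 3)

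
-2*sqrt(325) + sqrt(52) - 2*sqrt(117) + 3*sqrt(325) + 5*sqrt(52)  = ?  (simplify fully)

11*sqrt(13)

2*sqrt(325) = 10*sqrt(13); sqrt(52) = 2*sqrt(13); 2*sqrt(117) = 6*sqrt(13); 3*sqrt(325) = 15*sqrt(13); 5*sqrt(52) = 10*sqrt(13)
Combine: (-10 + 2 - 6 + 15 + 10)·sqrt(13) = 11*sqrt(13)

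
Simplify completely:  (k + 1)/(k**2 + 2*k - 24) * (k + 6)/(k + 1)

1/(k - 4)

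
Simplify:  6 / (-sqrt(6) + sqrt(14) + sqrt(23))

Group as (sqrt(14) + sqrt(23)) - sqrt(6); multiply by (sqrt(14) + sqrt(23)) + sqrt(6), then rationalise the remaining surd.

(-62*sqrt(6) - 6*sqrt(23) + 30*sqrt(14) + 8*sqrt(483))/109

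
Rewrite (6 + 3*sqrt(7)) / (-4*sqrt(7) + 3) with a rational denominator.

(-102 - 33*sqrt(7))/103

Multiply numerator and denominator by 3 + 4*sqrt(7).
Denominator becomes -103; numerator becomes 33*sqrt(7) + 102.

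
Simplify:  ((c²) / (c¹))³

c³

Inside the bracket: c¹
Raise to the power 3: c³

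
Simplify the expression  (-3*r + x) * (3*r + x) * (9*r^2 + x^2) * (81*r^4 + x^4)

-6561*r^8 + x^8

Pair the conjugate factors: (x+(3*r))(x-(3*r)) = -9*r^2 + x^2, then repeat with the next factor.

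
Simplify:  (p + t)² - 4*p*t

Expand the square and combine the 4*p*t term.

(p - t)²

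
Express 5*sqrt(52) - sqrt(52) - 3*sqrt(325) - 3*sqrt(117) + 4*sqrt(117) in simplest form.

5*sqrt(52) = 10*sqrt(13); sqrt(52) = 2*sqrt(13); 3*sqrt(325) = 15*sqrt(13); 3*sqrt(117) = 9*sqrt(13); 4*sqrt(117) = 12*sqrt(13)
Combine: (10 - 2 - 15 - 9 + 12)·sqrt(13) = -4*sqrt(13)

-4*sqrt(13)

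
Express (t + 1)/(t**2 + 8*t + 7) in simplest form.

1/(t + 7)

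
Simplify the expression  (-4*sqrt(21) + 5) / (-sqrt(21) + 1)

(-sqrt(21) + 79)/20

Multiply numerator and denominator by 1 + sqrt(21).
Denominator becomes -20; numerator becomes -79 + sqrt(21).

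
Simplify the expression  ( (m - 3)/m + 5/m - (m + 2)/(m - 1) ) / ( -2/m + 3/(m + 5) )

(-m^2 - 7*m - 10)/(m^2 - 11*m + 10)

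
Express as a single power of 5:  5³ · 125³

5^12

5³ = 5^3; 125³ = 5^9
Combine exponents: 5^12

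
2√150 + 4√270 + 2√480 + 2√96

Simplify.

18*√6 + 20*√30

2√150 = 10*√6; 4√270 = 12*√30; 2√480 = 8*√30; 2√96 = 8*√6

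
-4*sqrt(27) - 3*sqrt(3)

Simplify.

4*sqrt(27) = 12*sqrt(3); 3*sqrt(3) = 3*sqrt(3)
Combine: (-12 - 3)·sqrt(3) = -15*sqrt(3)

-15*sqrt(3)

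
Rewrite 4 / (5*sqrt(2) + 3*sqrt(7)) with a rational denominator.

(-20*sqrt(2) + 12*sqrt(7))/13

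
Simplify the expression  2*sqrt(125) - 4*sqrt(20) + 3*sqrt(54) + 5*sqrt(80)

2*sqrt(125) = 10*sqrt(5); 4*sqrt(20) = 8*sqrt(5); 3*sqrt(54) = 9*sqrt(6); 5*sqrt(80) = 20*sqrt(5)

9*sqrt(6) + 22*sqrt(5)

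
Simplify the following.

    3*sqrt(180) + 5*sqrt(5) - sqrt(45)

20*sqrt(5)

3*sqrt(180) = 18*sqrt(5); 5*sqrt(5) = 5*sqrt(5); sqrt(45) = 3*sqrt(5)
Combine: (18 + 5 - 3)·sqrt(5) = 20*sqrt(5)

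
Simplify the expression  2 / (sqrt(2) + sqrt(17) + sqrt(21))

Group as (sqrt(2) + sqrt(17)) + sqrt(21); multiply by (sqrt(2) + sqrt(17)) - sqrt(21), then rationalise the remaining surd.

(-sqrt(714) - sqrt(21) + 3*sqrt(17) + 18*sqrt(2))/33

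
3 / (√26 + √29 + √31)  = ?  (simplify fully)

(-3*√23374 + 36*√31 + 42*√29 + 51*√26)/1220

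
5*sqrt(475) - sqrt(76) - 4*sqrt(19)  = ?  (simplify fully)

5*sqrt(475) = 25*sqrt(19); sqrt(76) = 2*sqrt(19); 4*sqrt(19) = 4*sqrt(19)
Combine: (25 - 2 - 4)·sqrt(19) = 19*sqrt(19)

19*sqrt(19)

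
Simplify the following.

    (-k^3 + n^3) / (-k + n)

n^3 - k^3 = (-k + n)(k^2 + k*n + n^2).

k^2 + k*n + n^2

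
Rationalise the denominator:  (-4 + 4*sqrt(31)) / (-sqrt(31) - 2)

(-44 + 4*sqrt(31))/9

Multiply numerator and denominator by -2 + sqrt(31).
Denominator becomes -27; numerator becomes -12*sqrt(31) + 132.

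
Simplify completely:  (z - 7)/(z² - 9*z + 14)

Factor: z² - 9*z + 14 = (z - 7)·(z - 2)
Cancel the common factor (z - 7).

1/(z - 2)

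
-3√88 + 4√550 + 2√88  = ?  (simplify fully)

3√88 = 6*√22; 4√550 = 20*√22; 2√88 = 4*√22
Combine: (-6 + 20 + 4)·√22 = 18*√22

18*√22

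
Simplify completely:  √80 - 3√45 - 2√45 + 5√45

√80 = 4*√5; 3√45 = 9*√5; 2√45 = 6*√5; 5√45 = 15*√5
Combine: (4 - 9 - 6 + 15)·√5 = 4*√5

4*√5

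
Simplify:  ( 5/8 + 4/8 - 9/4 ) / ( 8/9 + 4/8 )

-81/100

Numerator: 5/8 + 4/8 - 9/4 = -9/8
Denominator: 8/9 + 4/8 = 25/18
Divide: (-9/8) · (18/25) = -81/100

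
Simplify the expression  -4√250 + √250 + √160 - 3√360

-29*√10

4√250 = 20*√10; √250 = 5*√10; √160 = 4*√10; 3√360 = 18*√10
Combine: (-20 + 5 + 4 - 18)·√10 = -29*√10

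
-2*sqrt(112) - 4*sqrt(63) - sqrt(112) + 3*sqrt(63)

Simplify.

2*sqrt(112) = 8*sqrt(7); 4*sqrt(63) = 12*sqrt(7); sqrt(112) = 4*sqrt(7); 3*sqrt(63) = 9*sqrt(7)
Combine: (-8 - 12 - 4 + 9)·sqrt(7) = -15*sqrt(7)

-15*sqrt(7)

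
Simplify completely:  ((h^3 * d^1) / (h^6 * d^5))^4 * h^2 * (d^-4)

1/(d^20*h^10)

Inside the bracket: (h^-3) * (d^-4)
Raise to the power 4: (h^-12) * (d^-16)
Multiply by h^2 * (d^-4): add exponents.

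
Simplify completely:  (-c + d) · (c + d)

-c² + d²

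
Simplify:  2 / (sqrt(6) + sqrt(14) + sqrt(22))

Group as (sqrt(6) + sqrt(22)) + sqrt(14); multiply by (sqrt(6) + sqrt(22)) - sqrt(14), then rationalise the remaining surd.

(-2*sqrt(462) - sqrt(22) + 7*sqrt(14) + 15*sqrt(6))/83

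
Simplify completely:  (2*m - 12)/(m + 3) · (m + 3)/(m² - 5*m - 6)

Factor: 2*m - 12 = 2·(m - 6);  m² - 5*m - 6 = (m - 6)·(m + 1)
Cancel the common factors (m - 6), (m + 3).

2/(m + 1)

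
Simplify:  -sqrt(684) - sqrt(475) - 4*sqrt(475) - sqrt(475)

sqrt(684) = 6*sqrt(19); sqrt(475) = 5*sqrt(19); 4*sqrt(475) = 20*sqrt(19); sqrt(475) = 5*sqrt(19)
Combine: (-6 - 5 - 20 - 5)·sqrt(19) = -36*sqrt(19)

-36*sqrt(19)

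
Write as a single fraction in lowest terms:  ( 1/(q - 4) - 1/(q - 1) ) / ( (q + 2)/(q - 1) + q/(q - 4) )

3/(2*q^2 - 3*q - 8)

Numerator: 1/(q - 4) - 1/(q - 1) = 3/(q^2 - 5*q + 4)
Denominator: (q + 2)/(q - 1) + q/(q - 4) = (2*q^2 - 3*q - 8)/(q^2 - 5*q + 4)
Divide: (3/(q^2 - 5*q + 4)) · ((q^2 - 5*q + 4)/(2*q^2 - 3*q - 8)) = 3/(2*q^2 - 3*q - 8)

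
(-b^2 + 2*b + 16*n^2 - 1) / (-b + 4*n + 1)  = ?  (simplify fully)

b + 4*n - 1

-b^2 + 2*b + 16*n^2 - 1 factors as -(b - 4*n - 1)*(b + 4*n - 1).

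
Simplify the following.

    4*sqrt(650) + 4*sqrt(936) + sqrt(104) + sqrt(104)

48*sqrt(26)

4*sqrt(650) = 20*sqrt(26); 4*sqrt(936) = 24*sqrt(26); sqrt(104) = 2*sqrt(26); sqrt(104) = 2*sqrt(26)
Combine: (20 + 24 + 2 + 2)·sqrt(26) = 48*sqrt(26)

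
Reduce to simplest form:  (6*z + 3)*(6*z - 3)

(6*z)^2 - (3)^2 = 36*z^2 - 9.

36*z^2 - 9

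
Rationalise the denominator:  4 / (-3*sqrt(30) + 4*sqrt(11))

(-6*sqrt(30) - 8*sqrt(11))/47

Multiply numerator and denominator by 4*sqrt(11) + 3*sqrt(30).
Denominator becomes -94; numerator becomes 16*sqrt(11) + 12*sqrt(30).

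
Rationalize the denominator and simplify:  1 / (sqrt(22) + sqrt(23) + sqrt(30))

(-4*sqrt(3795) + 15*sqrt(30) + 29*sqrt(23) + 31*sqrt(22))/1799

Group as (sqrt(22) + sqrt(23)) + sqrt(30); multiply by (sqrt(22) + sqrt(23)) - sqrt(30), then rationalise the remaining surd.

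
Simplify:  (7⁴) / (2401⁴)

7⁴ = 7^4; 2401⁴ = 7^16
Combine exponents: 7^(-12)

7^(-12)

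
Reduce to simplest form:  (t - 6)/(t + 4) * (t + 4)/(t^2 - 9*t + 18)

Factor: t^2 - 9*t + 18 = (t - 6)*(t - 3)
Cancel the common factors (t - 6), (t + 4).

1/(t - 3)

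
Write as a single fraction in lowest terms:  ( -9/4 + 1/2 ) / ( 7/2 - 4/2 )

Numerator: -9/4 + 1/2 = -7/4
Denominator: 7/2 - 4/2 = 3/2
Divide: (-7/4) · (2/3) = -7/6

-7/6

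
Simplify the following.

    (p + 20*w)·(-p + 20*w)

-p² + 400*w²

Product of conjugates: (P+Q)(P-Q) = P^2 - Q^2.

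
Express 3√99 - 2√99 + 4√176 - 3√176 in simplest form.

7*√11

3√99 = 9*√11; 2√99 = 6*√11; 4√176 = 16*√11; 3√176 = 12*√11
Combine: (9 - 6 + 16 - 12)·√11 = 7*√11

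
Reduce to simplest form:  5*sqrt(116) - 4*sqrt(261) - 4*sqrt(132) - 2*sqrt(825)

-18*sqrt(33) - 2*sqrt(29)

5*sqrt(116) = 10*sqrt(29); 4*sqrt(261) = 12*sqrt(29); 4*sqrt(132) = 8*sqrt(33); 2*sqrt(825) = 10*sqrt(33)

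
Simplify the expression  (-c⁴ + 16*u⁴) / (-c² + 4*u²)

-c⁴ + 16*u⁴ factors as (-c + 2*u)*(c + 2*u)*(c² + 4*u²).

c² + 4*u²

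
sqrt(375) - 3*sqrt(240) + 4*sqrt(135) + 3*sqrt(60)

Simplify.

11*sqrt(15)

sqrt(375) = 5*sqrt(15); 3*sqrt(240) = 12*sqrt(15); 4*sqrt(135) = 12*sqrt(15); 3*sqrt(60) = 6*sqrt(15)
Combine: (5 - 12 + 12 + 6)·sqrt(15) = 11*sqrt(15)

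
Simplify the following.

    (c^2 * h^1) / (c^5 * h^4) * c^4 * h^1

Quotient: (c^-3) * (h^-3)
Multiply by c^4 * h^1: add exponents.

c/h^2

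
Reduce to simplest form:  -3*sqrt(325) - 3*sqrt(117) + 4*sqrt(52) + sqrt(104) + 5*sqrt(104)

3*sqrt(325) = 15*sqrt(13); 3*sqrt(117) = 9*sqrt(13); 4*sqrt(52) = 8*sqrt(13); sqrt(104) = 2*sqrt(26); 5*sqrt(104) = 10*sqrt(26)

-16*sqrt(13) + 12*sqrt(26)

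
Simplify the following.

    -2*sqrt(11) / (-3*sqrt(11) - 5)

(-5*sqrt(11) + 33)/37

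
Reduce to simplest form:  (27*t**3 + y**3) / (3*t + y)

9*t**2 - 3*t*y + y**2

Apply the sum-of-cubes factorisation and cancel (3*t + y).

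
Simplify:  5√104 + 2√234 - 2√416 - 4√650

5√104 = 10*√26; 2√234 = 6*√26; 2√416 = 8*√26; 4√650 = 20*√26
Combine: (10 + 6 - 8 - 20)·√26 = -12*√26

-12*√26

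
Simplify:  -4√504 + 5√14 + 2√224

-11*√14

4√504 = 24*√14; 5√14 = 5*√14; 2√224 = 8*√14
Combine: (-24 + 5 + 8)·√14 = -11*√14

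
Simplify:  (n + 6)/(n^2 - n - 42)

Factor: n^2 - n - 42 = (n - 7)*(n + 6)
Cancel the common factor (n + 6).

1/(n - 7)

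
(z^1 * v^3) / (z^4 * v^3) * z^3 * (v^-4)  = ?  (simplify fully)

v^(-4)

Quotient: (z^-3)
Multiply by z^3 * (v^-4): add exponents.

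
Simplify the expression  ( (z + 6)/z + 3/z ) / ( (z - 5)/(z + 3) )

(z^2 + 12*z + 27)/(z^2 - 5*z)

Numerator: (z + 6)/z + 3/z = (z + 9)/z
Denominator: (z - 5)/(z + 3) = (z - 5)/(z + 3)
Divide: ((z + 9)/z) · ((z + 3)/(z - 5)) = (z^2 + 12*z + 27)/(z^2 - 5*z)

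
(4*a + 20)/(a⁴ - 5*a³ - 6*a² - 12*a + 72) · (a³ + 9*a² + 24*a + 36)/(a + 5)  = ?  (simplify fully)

Factor: 4*a + 20 = 4·(a + 5);  a⁴ - 5*a³ - 6*a² - 12*a + 72 = (a - 2)·(a - 6)·(a² + 3*a + 6);  a³ + 9*a² + 24*a + 36 = (a + 6)·(a² + 3*a + 6)
Cancel the common factors (a² + 3*a + 6), (a + 5).

(4*a + 24)/(a² - 8*a + 12)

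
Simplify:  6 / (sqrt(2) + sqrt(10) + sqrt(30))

(-33*sqrt(10) - 57*sqrt(2) + 30*sqrt(6) + 27*sqrt(30))/61

Group as (sqrt(2) + sqrt(30)) + sqrt(10); multiply by (sqrt(2) + sqrt(30)) - sqrt(10), then rationalise the remaining surd.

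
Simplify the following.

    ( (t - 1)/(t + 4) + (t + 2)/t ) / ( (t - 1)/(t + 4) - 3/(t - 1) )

Numerator: (t - 1)/(t + 4) + (t + 2)/t = (2*t**2 + 5*t + 8)/(t**2 + 4*t)
Denominator: (t - 1)/(t + 4) - 3/(t - 1) = (t**2 - 5*t - 11)/(t**2 + 3*t - 4)
Divide: ((2*t**2 + 5*t + 8)/(t**2 + 4*t)) · ((t**2 + 3*t - 4)/(t**2 - 5*t - 11)) = (2*t**3 + 3*t**2 + 3*t - 8)/(t**3 - 5*t**2 - 11*t)

(2*t**3 + 3*t**2 + 3*t - 8)/(t**3 - 5*t**2 - 11*t)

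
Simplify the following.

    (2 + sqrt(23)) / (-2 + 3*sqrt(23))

(8*sqrt(23) + 73)/203

Multiply numerator and denominator by -3*sqrt(23) - 2.
Denominator becomes -203; numerator becomes -73 - 8*sqrt(23).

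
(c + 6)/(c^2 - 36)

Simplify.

1/(c - 6)

Factor: c^2 - 36 = (c + 6)*(c - 6)
Cancel the common factor (c + 6).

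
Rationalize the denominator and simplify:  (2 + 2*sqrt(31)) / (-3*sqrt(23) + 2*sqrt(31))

Multiply numerator and denominator by 2*sqrt(31) + 3*sqrt(23).
Denominator becomes -83; numerator becomes 4*sqrt(31) + 6*sqrt(23) + 124 + 6*sqrt(713).

(-6*sqrt(713) - 124 - 6*sqrt(23) - 4*sqrt(31))/83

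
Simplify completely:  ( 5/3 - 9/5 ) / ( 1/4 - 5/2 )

8/135

Numerator: 5/3 - 9/5 = -2/15
Denominator: 1/4 - 5/2 = -9/4
Divide: (-2/15) · (-4/9) = 8/135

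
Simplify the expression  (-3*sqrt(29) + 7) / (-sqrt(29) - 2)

(-13*sqrt(29) + 101)/25

Multiply numerator and denominator by -2 + sqrt(29).
Denominator becomes -25; numerator becomes -101 + 13*sqrt(29).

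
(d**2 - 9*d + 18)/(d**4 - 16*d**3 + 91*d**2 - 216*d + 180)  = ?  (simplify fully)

Factor: d**2 - 9*d + 18 = (d - 3)*(d - 6);  d**4 - 16*d**3 + 91*d**2 - 216*d + 180 = (d - 2)*(d - 5)*(d - 3)*(d - 6)
Cancel the common factors (d - 3), (d - 6).

1/(d**2 - 7*d + 10)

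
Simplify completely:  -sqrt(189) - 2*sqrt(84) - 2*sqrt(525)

-17*sqrt(21)

sqrt(189) = 3*sqrt(21); 2*sqrt(84) = 4*sqrt(21); 2*sqrt(525) = 10*sqrt(21)
Combine: (-3 - 4 - 10)·sqrt(21) = -17*sqrt(21)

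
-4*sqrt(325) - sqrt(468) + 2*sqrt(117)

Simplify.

-20*sqrt(13)

4*sqrt(325) = 20*sqrt(13); sqrt(468) = 6*sqrt(13); 2*sqrt(117) = 6*sqrt(13)
Combine: (-20 - 6 + 6)·sqrt(13) = -20*sqrt(13)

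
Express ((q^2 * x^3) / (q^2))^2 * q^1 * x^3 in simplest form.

q*x^9

Inside the bracket: x^3
Raise to the power 2: x^6
Multiply by q^1 * x^3: add exponents.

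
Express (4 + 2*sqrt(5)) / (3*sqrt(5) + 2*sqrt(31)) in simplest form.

(-30 - 12*sqrt(5) + 8*sqrt(31) + 4*sqrt(155))/79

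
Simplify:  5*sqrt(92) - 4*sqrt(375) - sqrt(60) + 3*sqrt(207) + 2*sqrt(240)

5*sqrt(92) = 10*sqrt(23); 4*sqrt(375) = 20*sqrt(15); sqrt(60) = 2*sqrt(15); 3*sqrt(207) = 9*sqrt(23); 2*sqrt(240) = 8*sqrt(15)

-14*sqrt(15) + 19*sqrt(23)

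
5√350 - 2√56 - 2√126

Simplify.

5√350 = 25*√14; 2√56 = 4*√14; 2√126 = 6*√14
Combine: (25 - 4 - 6)·√14 = 15*√14

15*√14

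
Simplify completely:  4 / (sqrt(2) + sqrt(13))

(-4*sqrt(2) + 4*sqrt(13))/11

Multiply numerator and denominator by -sqrt(13) + sqrt(2).
Denominator becomes -11; numerator becomes -4*sqrt(13) + 4*sqrt(2).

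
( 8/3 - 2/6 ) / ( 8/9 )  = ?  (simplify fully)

Numerator: 8/3 - 2/6 = 7/3
Denominator: 8/9 = 8/9
Divide: (7/3) · (9/8) = 21/8

21/8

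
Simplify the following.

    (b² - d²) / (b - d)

Difference of squares: factor out (b - d).

b + d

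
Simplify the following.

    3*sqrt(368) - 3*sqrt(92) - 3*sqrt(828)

-12*sqrt(23)

3*sqrt(368) = 12*sqrt(23); 3*sqrt(92) = 6*sqrt(23); 3*sqrt(828) = 18*sqrt(23)
Combine: (12 - 6 - 18)·sqrt(23) = -12*sqrt(23)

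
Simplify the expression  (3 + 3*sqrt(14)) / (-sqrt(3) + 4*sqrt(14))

(3*sqrt(3) + 3*sqrt(42) + 12*sqrt(14) + 168)/221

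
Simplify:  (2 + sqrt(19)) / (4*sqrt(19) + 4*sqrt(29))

Multiply numerator and denominator by -4*sqrt(29) + 4*sqrt(19).
Denominator becomes -160; numerator becomes -4*sqrt(551) - 8*sqrt(29) + 8*sqrt(19) + 76.

(-19 - 2*sqrt(19) + 2*sqrt(29) + sqrt(551))/40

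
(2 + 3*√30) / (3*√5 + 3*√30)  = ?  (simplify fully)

Multiply numerator and denominator by -3*√5 + 3*√30.
Denominator becomes 225; numerator becomes -45*√6 - 6*√5 + 6*√30 + 270.

(-15*√6 - 2*√5 + 2*√30 + 90)/75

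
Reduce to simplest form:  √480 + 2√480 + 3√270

√480 = 4*√30; 2√480 = 8*√30; 3√270 = 9*√30
Combine: (4 + 8 + 9)·√30 = 21*√30

21*√30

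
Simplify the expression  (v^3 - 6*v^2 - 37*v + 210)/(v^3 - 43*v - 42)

(v - 5)/(v + 1)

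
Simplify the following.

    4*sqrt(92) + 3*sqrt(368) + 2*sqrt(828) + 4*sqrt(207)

44*sqrt(23)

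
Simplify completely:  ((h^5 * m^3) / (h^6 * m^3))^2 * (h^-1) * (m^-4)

1/(h^3*m^4)

Inside the bracket: (h^-1)
Raise to the power 2: (h^-2)
Multiply by (h^-1) * (m^-4): add exponents.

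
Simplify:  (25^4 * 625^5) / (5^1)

5^27

25^4 = 5^8; 625^5 = 5^20; 5^1 = 5^1
Combine exponents: 5^27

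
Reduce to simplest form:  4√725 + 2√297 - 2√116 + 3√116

6*√33 + 22*√29

4√725 = 20*√29; 2√297 = 6*√33; 2√116 = 4*√29; 3√116 = 6*√29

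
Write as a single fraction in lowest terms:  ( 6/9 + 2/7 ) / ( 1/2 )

40/21

Numerator: 6/9 + 2/7 = 20/21
Denominator: 1/2 = 1/2
Divide: (20/21) · (2) = 40/21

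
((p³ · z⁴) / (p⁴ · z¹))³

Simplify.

z⁹/p³

Inside the bracket: (p^-1) · z³
Raise to the power 3: (p^-3) · z⁹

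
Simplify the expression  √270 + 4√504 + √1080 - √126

√270 = 3*√30; 4√504 = 24*√14; √1080 = 6*√30; √126 = 3*√14

9*√30 + 21*√14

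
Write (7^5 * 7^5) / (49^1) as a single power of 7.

7^5 = 7^5; 7^5 = 7^5; 49^1 = 7^2
Combine exponents: 7^8

7^8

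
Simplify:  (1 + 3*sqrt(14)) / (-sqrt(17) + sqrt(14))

Multiply numerator and denominator by sqrt(14) + sqrt(17).
Denominator becomes -3; numerator becomes sqrt(14) + sqrt(17) + 42 + 3*sqrt(238).

(-3*sqrt(238) - 42 - sqrt(17) - sqrt(14))/3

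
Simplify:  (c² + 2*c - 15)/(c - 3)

Factor: c² + 2*c - 15 = (c - 3)·(c + 5)
Cancel the common factor (c - 3).

c + 5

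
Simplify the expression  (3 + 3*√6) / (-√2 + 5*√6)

Multiply numerator and denominator by √2 + 5*√6.
Denominator becomes 148; numerator becomes 3*√2 + 6*√3 + 15*√6 + 90.

(3*√2 + 6*√3 + 15*√6 + 90)/148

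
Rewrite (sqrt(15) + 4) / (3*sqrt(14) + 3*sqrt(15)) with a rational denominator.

(-4*sqrt(14) - sqrt(210) + 15 + 4*sqrt(15))/3

Multiply numerator and denominator by -3*sqrt(14) + 3*sqrt(15).
Denominator becomes 9; numerator becomes -12*sqrt(14) - 3*sqrt(210) + 45 + 12*sqrt(15).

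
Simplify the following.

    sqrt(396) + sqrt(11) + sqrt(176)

11*sqrt(11)

sqrt(396) = 6*sqrt(11); sqrt(11) = sqrt(11); sqrt(176) = 4*sqrt(11)
Combine: (6 + 1 + 4)·sqrt(11) = 11*sqrt(11)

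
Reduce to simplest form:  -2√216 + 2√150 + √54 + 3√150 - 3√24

2√216 = 12*√6; 2√150 = 10*√6; √54 = 3*√6; 3√150 = 15*√6; 3√24 = 6*√6
Combine: (-12 + 10 + 3 + 15 - 6)·√6 = 10*√6

10*√6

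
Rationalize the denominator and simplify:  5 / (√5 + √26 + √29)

(-5*√3770 + 5*√29 + 20*√26 + 125*√5)/258

Group as (√5 + √26) + √29; multiply by (√5 + √26) - √29, then rationalise the remaining surd.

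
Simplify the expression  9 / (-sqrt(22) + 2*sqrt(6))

(9*sqrt(22) + 18*sqrt(6))/2

Multiply numerator and denominator by sqrt(22) + 2*sqrt(6).
Denominator becomes 2; numerator becomes 9*sqrt(22) + 18*sqrt(6).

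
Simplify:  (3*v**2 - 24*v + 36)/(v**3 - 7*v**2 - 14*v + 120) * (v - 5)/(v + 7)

(3*v - 6)/(v**2 + 11*v + 28)

Factor: 3*v**2 - 24*v + 36 = 3*(v - 2)*(v - 6);  v**3 - 7*v**2 - 14*v + 120 = (v - 6)*(v + 4)*(v - 5)
Cancel the common factors (v - 5), (v - 6).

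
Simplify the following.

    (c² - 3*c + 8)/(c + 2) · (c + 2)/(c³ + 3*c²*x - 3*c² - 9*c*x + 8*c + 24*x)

1/(c + 3*x)

Factor: c³ + 3*c²*x - 3*c² - 9*c*x + 8*c + 24*x = (c + 3*x)·(c² - 3*c + 8)
Cancel the common factors (c² - 3*c + 8), (c + 2).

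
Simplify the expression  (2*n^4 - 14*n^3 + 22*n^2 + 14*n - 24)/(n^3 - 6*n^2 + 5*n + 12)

Factor: 2*n^4 - 14*n^3 + 22*n^2 + 14*n - 24 = 2*(n - 1)*(n - 4)*(n + 1)*(n - 3);  n^3 - 6*n^2 + 5*n + 12 = (n + 1)*(n - 4)*(n - 3)
Cancel the common factors (n - 3), (n - 4), (n + 1).

2*n - 2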